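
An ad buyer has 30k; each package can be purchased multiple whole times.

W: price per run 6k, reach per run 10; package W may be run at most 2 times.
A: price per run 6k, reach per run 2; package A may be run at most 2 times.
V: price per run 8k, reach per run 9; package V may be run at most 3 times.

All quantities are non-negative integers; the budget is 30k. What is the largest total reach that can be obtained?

1×W and 3×V: price 30 ≤ 30, reach 1·10 + 3·9 = 37.
2×W and 2×V: price 28 ≤ 30, reach 2·10 + 2·9 = 38.
Best is 38.

38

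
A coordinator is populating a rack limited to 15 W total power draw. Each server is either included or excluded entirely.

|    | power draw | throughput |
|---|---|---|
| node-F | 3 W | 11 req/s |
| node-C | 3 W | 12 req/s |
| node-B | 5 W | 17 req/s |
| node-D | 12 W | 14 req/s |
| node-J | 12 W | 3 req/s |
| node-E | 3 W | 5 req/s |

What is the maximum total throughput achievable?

This is an integer program with binary decision variables.
Allowing fractional choices, the relaxed optimum would be about 46.2, but servers are indivisible.
node-F + node-C + node-B + node-E: power draw 3 + 3 + 5 + 3 = 14 ≤ 15, throughput 11 + 12 + 17 + 5 = 45.
node-F + node-C + node-B: power draw 3 + 3 + 5 = 11 ≤ 15, throughput 11 + 12 + 17 = 40.
Best is node-F, node-C, node-B, and node-E with total throughput 45.

45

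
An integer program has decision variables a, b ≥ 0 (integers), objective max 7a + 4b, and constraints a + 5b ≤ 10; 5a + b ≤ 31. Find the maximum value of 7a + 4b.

(a,b)=(6,0): 1·6+5·0=6≤10, 5·6+1·0=30≤31, objective 42.
(a,b)=(5,1): 1·5+5·1=10≤10, 5·5+1·1=26≤31, objective 39.
(a,b)=(5,0): 1·5+5·0=5≤10, 5·5+1·0=25≤31, objective 35.
The best lattice point is (6,0), giving 42.

42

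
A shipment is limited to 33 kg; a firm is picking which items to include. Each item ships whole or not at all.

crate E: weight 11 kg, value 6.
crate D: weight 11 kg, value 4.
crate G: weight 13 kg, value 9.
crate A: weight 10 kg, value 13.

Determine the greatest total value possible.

crate E + crate A: weight 11 + 10 = 21 ≤ 33, value 6 + 13 = 19.
crate E + crate D + crate A: weight 11 + 11 + 10 = 32 ≤ 33, value 6 + 4 + 13 = 23.
crate G + crate A: weight 13 + 10 = 23 ≤ 33, value 9 + 13 = 22.
Best is crate E, crate D, and crate A with total value 23.

23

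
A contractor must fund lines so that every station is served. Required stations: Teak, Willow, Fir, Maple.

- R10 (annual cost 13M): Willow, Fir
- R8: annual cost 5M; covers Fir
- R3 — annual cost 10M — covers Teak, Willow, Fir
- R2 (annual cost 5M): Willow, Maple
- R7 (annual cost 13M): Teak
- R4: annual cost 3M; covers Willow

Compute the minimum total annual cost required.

The greedy cost-per-new-station heuristic would pick R2, R8, and R3 for 20, but a cheaper cover exists.
Choose R3 and R2: together they cover Teak, Willow, Fir, Maple — every station.
Total annual cost: 10 + 5 = 15.
No cover costs less than 15.

15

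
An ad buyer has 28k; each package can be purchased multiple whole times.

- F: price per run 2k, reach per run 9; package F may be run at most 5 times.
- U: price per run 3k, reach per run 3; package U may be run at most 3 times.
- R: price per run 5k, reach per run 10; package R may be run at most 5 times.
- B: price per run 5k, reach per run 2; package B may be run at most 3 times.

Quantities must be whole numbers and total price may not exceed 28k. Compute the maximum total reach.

4×F and 4×R: price 28 ≤ 28, reach 4·9 + 4·10 = 76.
5×F, 1×U, and 3×R: price 28 ≤ 28, reach 5·9 + 1·3 + 3·10 = 78.
Best is 78.

78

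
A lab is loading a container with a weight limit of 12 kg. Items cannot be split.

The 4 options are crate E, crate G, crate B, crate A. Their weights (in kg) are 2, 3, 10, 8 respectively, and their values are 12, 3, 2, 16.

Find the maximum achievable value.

Allowing fractional choices, the relaxed optimum would be about 30.0, but items are indivisible.
crate E + crate A: weight 2 + 8 = 10 ≤ 12, value 12 + 16 = 28.
crate G + crate A: weight 3 + 8 = 11 ≤ 12, value 3 + 16 = 19.
Best is crate E and crate A with total value 28.

28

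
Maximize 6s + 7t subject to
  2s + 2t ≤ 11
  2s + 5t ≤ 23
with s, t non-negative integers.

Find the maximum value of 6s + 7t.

34

Relaxing integrality, the LP optimum is 37.00 at (s,t) = (1.5, 4), which is not an integer point.
(s,t)=(1,4): 2·1+2·4=10≤11, 2·1+5·4=22≤23, objective 34.
(s,t)=(2,3): 2·2+2·3=10≤11, 2·2+5·3=19≤23, objective 33.
(s,t)=(0,4): 2·0+2·4=8≤11, 2·0+5·4=20≤23, objective 28.
No feasible integer point exceeds 34.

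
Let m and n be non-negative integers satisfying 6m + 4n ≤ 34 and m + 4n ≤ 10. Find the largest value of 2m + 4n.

14

(m,n)=(5,1): 6·5+4·1=34≤34, 1·5+4·1=9≤10, objective 14.
(m,n)=(4,1): 6·4+4·1=28≤34, 1·4+4·1=8≤10, objective 12.
(m,n)=(3,1): 6·3+4·1=22≤34, 1·3+4·1=7≤10, objective 10.
Maximum is 14 at (m,n)=(5,1).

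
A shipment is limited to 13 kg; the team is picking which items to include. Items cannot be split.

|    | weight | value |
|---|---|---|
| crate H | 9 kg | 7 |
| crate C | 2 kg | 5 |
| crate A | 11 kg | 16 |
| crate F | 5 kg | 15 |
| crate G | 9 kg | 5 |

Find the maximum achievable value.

crate A: weight 11 ≤ 13, value 16.
crate C + crate A: weight 2 + 11 = 13 ≤ 13, value 5 + 16 = 21.
crate C + crate F: weight 2 + 5 = 7 ≤ 13, value 5 + 15 = 20.
Best is crate C and crate A with total value 21.

21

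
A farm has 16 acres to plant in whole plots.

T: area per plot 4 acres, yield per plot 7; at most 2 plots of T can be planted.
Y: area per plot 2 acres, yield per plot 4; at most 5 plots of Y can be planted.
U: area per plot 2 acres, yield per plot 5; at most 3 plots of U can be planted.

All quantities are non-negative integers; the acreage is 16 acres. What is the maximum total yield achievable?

U has the best ratio (5/2); taking only U gives at most 3×5 = 15 (stopped by the supply cap of 3).
Mixing does better — 5×Y and 3×U: area 16 ≤ 16, yield 5·4 + 3·5 = 35.

35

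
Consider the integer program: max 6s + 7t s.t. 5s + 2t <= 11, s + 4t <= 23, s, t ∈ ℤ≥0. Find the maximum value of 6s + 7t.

35

The continuous relaxation peaks at (0, 5.5) with value 38.50; rounding to a feasible lattice point costs some objective.
(s,t)=(0,5): 5·0+2·5=10≤11, 1·0+4·5=20≤23, objective 35.
(s,t)=(0,4): 5·0+2·4=8≤11, 1·0+4·4=16≤23, objective 28.
Maximum is 35 at (s,t)=(0,5).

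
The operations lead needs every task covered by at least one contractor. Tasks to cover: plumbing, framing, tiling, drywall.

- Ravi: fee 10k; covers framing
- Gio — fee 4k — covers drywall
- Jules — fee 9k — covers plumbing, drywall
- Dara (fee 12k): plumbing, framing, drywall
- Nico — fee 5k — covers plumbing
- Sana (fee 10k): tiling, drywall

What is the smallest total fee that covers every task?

22

Choose Dara and Sana: together they cover plumbing, framing, tiling, drywall — every task.
Total fee: 12 + 10 = 22.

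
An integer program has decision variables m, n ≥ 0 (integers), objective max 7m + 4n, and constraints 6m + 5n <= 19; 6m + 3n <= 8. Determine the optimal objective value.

Relaxing integrality, the LP optimum is 10.67 at (m,n) = (0, 2.67), which is not an integer point.
(m,n)=(0,2): 6·0+5·2=10≤19, 6·0+3·2=6≤8, objective 8.
(m,n)=(0,1): 6·0+5·1=5≤19, 6·0+3·1=3≤8, objective 4.
No feasible integer point exceeds 8.

8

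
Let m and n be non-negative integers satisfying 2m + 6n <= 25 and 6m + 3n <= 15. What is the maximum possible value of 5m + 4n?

17

(m,n)=(1,3) is feasible, giving 17.
(m,n)=(0,4) is feasible, giving 16.
(m,n)=(1,2) is feasible, giving 13.
No feasible integer point exceeds 17.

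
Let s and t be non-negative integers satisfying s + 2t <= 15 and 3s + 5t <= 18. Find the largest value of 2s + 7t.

(s,t)=(1,3): 1·1+2·3=7≤15, 3·1+5·3=18≤18, objective 23.
(s,t)=(0,3): 1·0+2·3=6≤15, 3·0+5·3=15≤18, objective 21.
(s,t)=(2,2): 1·2+2·2=6≤15, 3·2+5·2=16≤18, objective 18.
(s,t)=(1,2): 1·1+2·2=5≤15, 3·1+5·2=13≤18, objective 16.
Maximum is 23 at (s,t)=(1,3).

23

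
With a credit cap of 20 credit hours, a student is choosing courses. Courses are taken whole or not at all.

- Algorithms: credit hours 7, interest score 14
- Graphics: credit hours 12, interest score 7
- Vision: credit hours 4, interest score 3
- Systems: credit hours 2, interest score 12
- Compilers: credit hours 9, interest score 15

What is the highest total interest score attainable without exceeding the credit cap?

41

This is an integer program with binary decision variables.
Take Algorithms, Systems, and Compilers: credit hours 7 + 2 + 9 = 18 ≤ 20, interest score 14 + 12 + 15 = 41.
No other feasible combination does better.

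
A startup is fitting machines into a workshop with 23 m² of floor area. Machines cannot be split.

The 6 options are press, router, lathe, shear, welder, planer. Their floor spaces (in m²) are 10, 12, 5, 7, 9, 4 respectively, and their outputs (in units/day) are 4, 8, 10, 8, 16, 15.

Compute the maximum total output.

41

This is an integer program with binary decision variables.
Take lathe, welder, and planer: floor space 5 + 9 + 4 = 18 ≤ 23, output 10 + 16 + 15 = 41.
No other feasible combination does better.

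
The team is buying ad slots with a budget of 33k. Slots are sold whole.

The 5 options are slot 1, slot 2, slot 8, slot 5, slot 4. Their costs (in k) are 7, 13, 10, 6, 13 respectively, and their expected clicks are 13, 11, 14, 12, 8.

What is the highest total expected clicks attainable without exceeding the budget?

Take slot 1, slot 8, and slot 5: cost 7 + 10 + 6 = 23 ≤ 33, expected clicks 13 + 14 + 12 = 39.
No other feasible combination does better.

39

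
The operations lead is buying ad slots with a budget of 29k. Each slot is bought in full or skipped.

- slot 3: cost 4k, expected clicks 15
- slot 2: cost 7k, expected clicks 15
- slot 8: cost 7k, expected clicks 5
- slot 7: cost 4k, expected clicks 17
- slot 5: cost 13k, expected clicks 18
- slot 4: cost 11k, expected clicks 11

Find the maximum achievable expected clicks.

65

slot 3 + slot 2 + slot 7 + slot 4: cost 4 + 7 + 4 + 11 = 26 ≤ 29, expected clicks 15 + 15 + 17 + 11 = 58.
slot 3 + slot 8 + slot 7 + slot 5: cost 4 + 7 + 4 + 13 = 28 ≤ 29, expected clicks 15 + 5 + 17 + 18 = 55.
slot 3 + slot 2 + slot 7 + slot 5: cost 4 + 7 + 4 + 13 = 28 ≤ 29, expected clicks 15 + 15 + 17 + 18 = 65.
Best is slot 3, slot 2, slot 7, and slot 5 with total expected clicks 65.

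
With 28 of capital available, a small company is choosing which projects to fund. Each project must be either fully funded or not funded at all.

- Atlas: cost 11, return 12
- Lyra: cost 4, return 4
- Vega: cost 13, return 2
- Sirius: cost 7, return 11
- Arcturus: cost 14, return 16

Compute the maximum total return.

31

Allowing fractional choices, the relaxed optimum would be about 34.6, but projects are indivisible.
Lyra + Sirius + Arcturus: cost 4 + 7 + 14 = 25 ≤ 28, return 4 + 11 + 16 = 31.
Atlas + Arcturus: cost 11 + 14 = 25 ≤ 28, return 12 + 16 = 28.
Sirius + Arcturus: cost 7 + 14 = 21 ≤ 28, return 11 + 16 = 27.
Best is Lyra, Sirius, and Arcturus with total return 31.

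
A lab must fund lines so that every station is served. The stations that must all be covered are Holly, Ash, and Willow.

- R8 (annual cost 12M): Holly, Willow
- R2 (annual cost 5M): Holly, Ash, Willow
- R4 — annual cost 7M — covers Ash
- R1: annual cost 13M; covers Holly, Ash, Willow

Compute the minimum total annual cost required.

5

R2 alone covers Holly, Ash, Willow — every station.
Total annual cost: 5.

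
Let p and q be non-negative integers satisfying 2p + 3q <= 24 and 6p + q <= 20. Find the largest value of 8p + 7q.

58

Relaxing integrality, the LP optimum is 63.50 at (p,q) = (2.25, 6.5), which is not an integer point.
(p,q)=(2,6): 2·2+3·6=22≤24, 6·2+1·6=18≤20, objective 58.
(p,q)=(1,7): 2·1+3·7=23≤24, 6·1+1·7=13≤20, objective 57.
(p,q)=(2,5): 2·2+3·5=19≤24, 6·2+1·5=17≤20, objective 51.
(p,q)=(1,6): 2·1+3·6=20≤24, 6·1+1·6=12≤20, objective 50.
Maximum is 58 at (p,q)=(2,6).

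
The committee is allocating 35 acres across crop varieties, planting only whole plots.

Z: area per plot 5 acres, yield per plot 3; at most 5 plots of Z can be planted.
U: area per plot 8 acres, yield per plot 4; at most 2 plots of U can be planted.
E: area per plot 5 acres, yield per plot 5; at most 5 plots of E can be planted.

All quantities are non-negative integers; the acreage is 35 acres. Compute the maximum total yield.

31

E has the best ratio (5/5); taking only E gives at most 5×5 = 25 (stopped by the supply cap of 5).
Mixing does better — 2×Z and 5×E: area 35 ≤ 35, yield 2·3 + 5·5 = 31.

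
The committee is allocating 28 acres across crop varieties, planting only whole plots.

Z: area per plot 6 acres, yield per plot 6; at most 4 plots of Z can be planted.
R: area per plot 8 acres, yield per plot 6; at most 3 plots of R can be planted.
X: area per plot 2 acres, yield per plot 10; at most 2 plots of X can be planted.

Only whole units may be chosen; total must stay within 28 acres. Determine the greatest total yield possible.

Take 4×Z and 2×X: area 28 ≤ 28, yield 4·6 + 2·10 = 44.
X has the best ratio (10/2) and is taken to its limit of 2; remaining capacity is filled optimally with the others.

44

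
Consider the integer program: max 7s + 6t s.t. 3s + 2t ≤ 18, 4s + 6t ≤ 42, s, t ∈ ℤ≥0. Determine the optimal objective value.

(s,t)=(4,3) is feasible, giving 46.
(s,t)=(3,4) is feasible, giving 45.
(s,t)=(2,5) is feasible, giving 44.
(s,t)=(1,6) is feasible, giving 43.
The best lattice point is (4,3), giving 46.

46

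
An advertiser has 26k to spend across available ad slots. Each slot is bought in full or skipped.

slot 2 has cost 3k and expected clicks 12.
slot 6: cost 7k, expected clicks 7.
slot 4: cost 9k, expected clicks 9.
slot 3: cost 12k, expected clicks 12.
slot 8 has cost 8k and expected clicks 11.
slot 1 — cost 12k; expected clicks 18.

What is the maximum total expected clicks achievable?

Allowing fractional choices, the relaxed optimum would be about 44.0, but ad slots are indivisible.
slot 2 + slot 8 + slot 1: cost 3 + 8 + 12 = 23 ≤ 26, expected clicks 12 + 11 + 18 = 41.
slot 2 + slot 4 + slot 1: cost 3 + 9 + 12 = 24 ≤ 26, expected clicks 12 + 9 + 18 = 39.
Best is slot 2, slot 8, and slot 1 with total expected clicks 41.

41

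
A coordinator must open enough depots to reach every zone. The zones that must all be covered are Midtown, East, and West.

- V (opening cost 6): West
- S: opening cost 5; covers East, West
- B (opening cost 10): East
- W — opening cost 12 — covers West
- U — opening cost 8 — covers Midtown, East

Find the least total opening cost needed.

Choose S and U: together they cover Midtown, East, West — every zone.
Total opening cost: 5 + 8 = 13.
No cover costs less than 13.

13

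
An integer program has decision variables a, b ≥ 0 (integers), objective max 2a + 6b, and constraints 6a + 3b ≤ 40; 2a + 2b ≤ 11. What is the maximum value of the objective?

30

(a,b)=(0,5) is feasible, giving 30.
(a,b)=(1,4) is feasible, giving 26.
(a,b)=(0,4) is feasible, giving 24.
No feasible integer point exceeds 30.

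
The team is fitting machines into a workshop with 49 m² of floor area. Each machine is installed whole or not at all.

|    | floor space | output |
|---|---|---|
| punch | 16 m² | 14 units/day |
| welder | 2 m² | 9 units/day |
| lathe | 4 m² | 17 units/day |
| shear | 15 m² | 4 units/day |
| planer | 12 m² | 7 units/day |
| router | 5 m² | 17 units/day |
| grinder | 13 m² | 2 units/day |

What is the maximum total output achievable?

64

Allowing fractional choices, the relaxed optimum would be about 66.7, but machines are indivisible.
punch + welder + lathe + router + grinder: floor space 16 + 2 + 4 + 5 + 13 = 40 ≤ 49, output 14 + 9 + 17 + 17 + 2 = 59.
punch + welder + lathe + planer + router: floor space 16 + 2 + 4 + 12 + 5 = 39 ≤ 49, output 14 + 9 + 17 + 7 + 17 = 64.
punch + welder + lathe + shear + router: floor space 16 + 2 + 4 + 15 + 5 = 42 ≤ 49, output 14 + 9 + 17 + 4 + 17 = 61.
Best is punch, welder, lathe, planer, and router with total output 64.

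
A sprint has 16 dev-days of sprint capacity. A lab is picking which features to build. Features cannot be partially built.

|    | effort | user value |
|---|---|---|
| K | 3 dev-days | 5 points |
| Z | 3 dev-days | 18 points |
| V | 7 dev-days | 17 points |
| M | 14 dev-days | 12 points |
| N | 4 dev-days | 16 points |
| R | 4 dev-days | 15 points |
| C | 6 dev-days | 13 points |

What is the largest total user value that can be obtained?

54

This is an integer program with binary decision variables.
Take K, Z, N, and R: effort 3 + 3 + 4 + 4 = 14 ≤ 16, user value 5 + 18 + 16 + 15 = 54.
No other feasible combination does better.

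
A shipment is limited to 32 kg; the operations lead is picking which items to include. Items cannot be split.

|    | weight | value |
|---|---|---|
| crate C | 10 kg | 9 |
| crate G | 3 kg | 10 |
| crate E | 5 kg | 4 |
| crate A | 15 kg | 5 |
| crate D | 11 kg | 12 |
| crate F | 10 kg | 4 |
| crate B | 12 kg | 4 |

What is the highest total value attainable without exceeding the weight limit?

This is an integer program with binary decision variables.
Take crate C, crate G, crate E, and crate D: weight 10 + 3 + 5 + 11 = 29 ≤ 32, value 9 + 10 + 4 + 12 = 35.
No other feasible combination does better.

35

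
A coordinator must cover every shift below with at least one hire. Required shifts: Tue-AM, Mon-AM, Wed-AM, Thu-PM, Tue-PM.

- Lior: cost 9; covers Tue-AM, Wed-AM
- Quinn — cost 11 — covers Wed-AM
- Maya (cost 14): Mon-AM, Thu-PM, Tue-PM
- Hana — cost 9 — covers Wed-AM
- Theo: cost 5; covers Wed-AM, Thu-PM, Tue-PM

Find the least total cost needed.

23

This is a weighted set-cover instance.
The greedy cost-per-new-shift heuristic would pick Theo, Lior, and Maya for 28, but a cheaper cover exists.
Choose Lior and Maya: together they cover Tue-AM, Mon-AM, Wed-AM, Thu-PM, Tue-PM — every shift.
Total cost: 9 + 14 = 23.
No cover costs less than 23.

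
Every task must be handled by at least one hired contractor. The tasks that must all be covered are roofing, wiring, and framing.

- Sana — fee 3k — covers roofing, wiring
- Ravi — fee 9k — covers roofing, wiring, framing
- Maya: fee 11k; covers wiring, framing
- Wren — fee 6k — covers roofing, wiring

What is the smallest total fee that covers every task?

This is a weighted set-cover instance.
Ravi alone covers roofing, wiring, framing — every task.
Total fee: 9.

9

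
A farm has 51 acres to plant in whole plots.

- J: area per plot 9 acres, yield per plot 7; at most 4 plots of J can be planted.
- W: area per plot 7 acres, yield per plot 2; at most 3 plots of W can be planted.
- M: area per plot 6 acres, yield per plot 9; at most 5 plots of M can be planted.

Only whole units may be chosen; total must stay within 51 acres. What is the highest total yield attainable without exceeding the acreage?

Take 2×J and 5×M: area 48 ≤ 51, yield 2·7 + 5·9 = 59.
M has the best ratio (9/6) and is taken to its limit of 5; remaining capacity is filled optimally with the others.

59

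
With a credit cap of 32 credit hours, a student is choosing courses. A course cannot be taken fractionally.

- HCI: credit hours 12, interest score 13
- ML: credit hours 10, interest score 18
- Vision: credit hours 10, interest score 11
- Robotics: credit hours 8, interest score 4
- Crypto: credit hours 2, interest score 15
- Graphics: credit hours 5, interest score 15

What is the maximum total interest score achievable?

61

HCI + ML + Crypto + Graphics: credit hours 12 + 10 + 2 + 5 = 29 ≤ 32, interest score 13 + 18 + 15 + 15 = 61.
HCI + Vision + Crypto + Graphics: credit hours 12 + 10 + 2 + 5 = 29 ≤ 32, interest score 13 + 11 + 15 + 15 = 54.
ML + Vision + Crypto + Graphics: credit hours 10 + 10 + 2 + 5 = 27 ≤ 32, interest score 18 + 11 + 15 + 15 = 59.
Best is HCI, ML, Crypto, and Graphics with total interest score 61.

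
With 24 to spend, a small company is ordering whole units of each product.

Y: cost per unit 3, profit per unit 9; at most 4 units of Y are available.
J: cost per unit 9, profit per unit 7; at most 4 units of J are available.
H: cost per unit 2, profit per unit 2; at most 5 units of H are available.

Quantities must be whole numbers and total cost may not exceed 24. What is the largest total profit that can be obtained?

This is a bounded integer knapsack.
Y has the best ratio (9/3); taking only Y gives at most 4×9 = 36 (stopped by the supply cap of 4).
Mixing does better — 4×Y and 5×H: cost 22 ≤ 24, profit 4·9 + 5·2 = 46.

46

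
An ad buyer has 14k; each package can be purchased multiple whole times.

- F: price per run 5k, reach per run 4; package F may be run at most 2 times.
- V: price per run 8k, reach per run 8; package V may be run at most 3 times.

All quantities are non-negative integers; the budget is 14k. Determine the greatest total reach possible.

12

V has the best ratio (8/8); taking only V gives at most 1×8 = 8 (stopped by the price limit).
Mixing does better — 1×F and 1×V: price 13 ≤ 14, reach 1·4 + 1·8 = 12.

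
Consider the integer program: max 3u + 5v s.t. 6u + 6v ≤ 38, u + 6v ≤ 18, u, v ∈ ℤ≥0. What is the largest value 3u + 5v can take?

Relaxing integrality, the LP optimum is 23.67 at (u,v) = (4, 2.33), which is not an integer point.
(u,v)=(4,2): 6·4+6·2=36≤38, 1·4+6·2=16≤18, objective 22.
(u,v)=(5,1): 6·5+6·1=36≤38, 1·5+6·1=11≤18, objective 20.
(u,v)=(3,2): 6·3+6·2=30≤38, 1·3+6·2=15≤18, objective 19.
Maximum is 22 at (u,v)=(4,2).

22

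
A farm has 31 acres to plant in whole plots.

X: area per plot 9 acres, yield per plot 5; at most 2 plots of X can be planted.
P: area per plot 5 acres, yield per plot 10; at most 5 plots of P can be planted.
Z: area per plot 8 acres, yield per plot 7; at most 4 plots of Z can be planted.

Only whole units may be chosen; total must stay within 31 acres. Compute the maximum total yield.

This is a bounded integer knapsack.
5×P: area 25 ≤ 31, yield 5·10 = 50.
4×P and 1×Z: area 28 ≤ 31, yield 4·10 + 1·7 = 47.
Best is 50.

50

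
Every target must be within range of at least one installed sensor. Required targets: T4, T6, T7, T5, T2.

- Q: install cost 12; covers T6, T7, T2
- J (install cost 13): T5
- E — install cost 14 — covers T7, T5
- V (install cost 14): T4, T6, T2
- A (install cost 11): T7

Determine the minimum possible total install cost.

The greedy cost-per-new-target heuristic would pick Q, J, and V for 39, but a cheaper cover exists.
Choose E and V: together they cover T4, T6, T7, T5, T2 — every target.
Total install cost: 14 + 14 = 28.
No cover costs less than 28.

28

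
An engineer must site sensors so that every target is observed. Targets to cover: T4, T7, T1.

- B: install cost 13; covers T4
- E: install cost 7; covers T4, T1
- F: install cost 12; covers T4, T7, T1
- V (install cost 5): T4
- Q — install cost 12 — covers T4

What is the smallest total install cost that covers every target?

12

This is an integer covering problem.
The greedy cost-per-new-target heuristic would pick E and F for 19, but a cheaper cover exists.
F alone covers T4, T7, T1 — every target.
Total install cost: 12.
No cover costs less than 12.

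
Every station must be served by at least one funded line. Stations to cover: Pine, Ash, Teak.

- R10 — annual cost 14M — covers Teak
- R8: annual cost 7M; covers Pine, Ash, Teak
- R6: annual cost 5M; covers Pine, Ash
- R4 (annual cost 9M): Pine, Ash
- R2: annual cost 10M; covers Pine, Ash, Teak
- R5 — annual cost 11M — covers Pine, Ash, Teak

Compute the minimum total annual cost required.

7

R8 alone covers Pine, Ash, Teak — every station.
Total annual cost: 7.
No cover costs less than 7.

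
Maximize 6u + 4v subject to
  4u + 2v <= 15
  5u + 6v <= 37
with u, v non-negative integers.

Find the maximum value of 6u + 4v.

(u,v)=(1,5): 4·1+2·5=14≤15, 5·1+6·5=35≤37, objective 26.
(u,v)=(0,6): 4·0+2·6=12≤15, 5·0+6·6=36≤37, objective 24.
(u,v)=(1,4): 4·1+2·4=12≤15, 5·1+6·4=29≤37, objective 22.
(u,v)=(0,5): 4·0+2·5=10≤15, 5·0+6·5=30≤37, objective 20.
The best lattice point is (1,5), giving 26.

26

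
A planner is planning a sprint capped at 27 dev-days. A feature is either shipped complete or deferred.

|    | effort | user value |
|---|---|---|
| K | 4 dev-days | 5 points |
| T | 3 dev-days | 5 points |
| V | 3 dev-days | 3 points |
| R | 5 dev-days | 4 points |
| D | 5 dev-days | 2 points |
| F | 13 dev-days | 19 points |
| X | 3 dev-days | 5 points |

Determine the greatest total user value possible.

K + T + V + F + X: effort 4 + 3 + 3 + 13 + 3 = 26 ≤ 27, user value 5 + 5 + 3 + 19 + 5 = 37.
K + T + F + X: effort 4 + 3 + 13 + 3 = 23 ≤ 27, user value 5 + 5 + 19 + 5 = 34.
T + V + R + F + X: effort 3 + 3 + 5 + 13 + 3 = 27 ≤ 27, user value 5 + 3 + 4 + 19 + 5 = 36.
Best is K, T, V, F, and X with total user value 37.

37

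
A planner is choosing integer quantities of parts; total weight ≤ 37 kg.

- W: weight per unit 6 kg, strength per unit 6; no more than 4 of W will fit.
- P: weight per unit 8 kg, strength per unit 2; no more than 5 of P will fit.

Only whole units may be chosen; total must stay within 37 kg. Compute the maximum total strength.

W has the best ratio (6/6); taking only W gives at most 4×6 = 24 (stopped by the supply cap of 4).
Mixing does better — 4×W and 1×P: weight 32 ≤ 37, strength 4·6 + 1·2 = 26.

26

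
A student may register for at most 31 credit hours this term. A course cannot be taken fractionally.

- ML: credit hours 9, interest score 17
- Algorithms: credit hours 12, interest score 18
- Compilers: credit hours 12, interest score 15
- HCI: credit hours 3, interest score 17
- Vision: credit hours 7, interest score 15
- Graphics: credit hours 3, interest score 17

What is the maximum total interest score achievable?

Take ML, Algorithms, HCI, and Graphics: credit hours 9 + 12 + 3 + 3 = 27 ≤ 31, interest score 17 + 18 + 17 + 17 = 69.
No other feasible combination does better.

69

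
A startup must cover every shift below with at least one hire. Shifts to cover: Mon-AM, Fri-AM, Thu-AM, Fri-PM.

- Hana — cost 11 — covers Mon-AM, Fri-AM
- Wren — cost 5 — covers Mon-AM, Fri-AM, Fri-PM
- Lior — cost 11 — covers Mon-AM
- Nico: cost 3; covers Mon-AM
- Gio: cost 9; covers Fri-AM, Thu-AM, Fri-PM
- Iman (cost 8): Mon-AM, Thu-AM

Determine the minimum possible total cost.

This is an integer covering problem.
The greedy cost-per-new-shift heuristic would pick Wren and Iman for 13, but a cheaper cover exists.
Choose Nico and Gio: together they cover Mon-AM, Fri-AM, Thu-AM, Fri-PM — every shift.
Total cost: 3 + 9 = 12.
No cover costs less than 12.

12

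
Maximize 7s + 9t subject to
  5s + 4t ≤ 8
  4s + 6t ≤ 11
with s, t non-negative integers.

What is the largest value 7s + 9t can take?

Relaxing integrality, the LP optimum is 16.79 at (s,t) = (0.286, 1.64), which is not an integer point.
(s,t)=(0,1): 5·0+4·1=4≤8, 4·0+6·1=6≤11, objective 9.
(s,t)=(1,0): 5·1+4·0=5≤8, 4·1+6·0=4≤11, objective 7.
Maximum is 9 at (s,t)=(0,1).

9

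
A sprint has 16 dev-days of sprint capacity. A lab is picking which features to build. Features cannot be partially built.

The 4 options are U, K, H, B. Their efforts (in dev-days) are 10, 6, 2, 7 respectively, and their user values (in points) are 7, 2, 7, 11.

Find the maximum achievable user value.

Allowing fractional choices, the relaxed optimum would be about 22.9, but features are indivisible.
H + B: effort 2 + 7 = 9 ≤ 16, user value 7 + 11 = 18.
K + H + B: effort 6 + 2 + 7 = 15 ≤ 16, user value 2 + 7 + 11 = 20.
U + H: effort 10 + 2 = 12 ≤ 16, user value 7 + 7 = 14.
Best is K, H, and B with total user value 20.

20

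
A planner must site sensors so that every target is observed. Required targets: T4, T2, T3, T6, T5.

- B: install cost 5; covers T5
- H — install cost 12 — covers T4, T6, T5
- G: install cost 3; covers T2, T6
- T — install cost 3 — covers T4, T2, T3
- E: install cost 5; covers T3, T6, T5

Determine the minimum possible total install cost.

8

Choose T and E: together they cover T4, T2, T3, T6, T5 — every target.
Total install cost: 3 + 5 = 8.
No cover costs less than 8.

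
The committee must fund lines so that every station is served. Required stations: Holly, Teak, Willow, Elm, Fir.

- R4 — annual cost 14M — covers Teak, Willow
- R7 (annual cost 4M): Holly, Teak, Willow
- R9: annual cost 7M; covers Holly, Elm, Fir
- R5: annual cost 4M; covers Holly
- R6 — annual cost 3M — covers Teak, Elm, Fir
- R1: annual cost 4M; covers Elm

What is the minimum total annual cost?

This is an integer covering problem.
Choose R7 and R6: together they cover Holly, Teak, Willow, Elm, Fir — every station.
Total annual cost: 4 + 3 = 7.
No cover costs less than 7.

7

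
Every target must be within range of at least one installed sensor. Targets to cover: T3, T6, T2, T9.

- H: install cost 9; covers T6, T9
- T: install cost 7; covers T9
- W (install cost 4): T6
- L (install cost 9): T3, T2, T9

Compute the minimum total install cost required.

13

Choose W and L: together they cover T3, T6, T2, T9 — every target.
Total install cost: 4 + 9 = 13.
No cover costs less than 13.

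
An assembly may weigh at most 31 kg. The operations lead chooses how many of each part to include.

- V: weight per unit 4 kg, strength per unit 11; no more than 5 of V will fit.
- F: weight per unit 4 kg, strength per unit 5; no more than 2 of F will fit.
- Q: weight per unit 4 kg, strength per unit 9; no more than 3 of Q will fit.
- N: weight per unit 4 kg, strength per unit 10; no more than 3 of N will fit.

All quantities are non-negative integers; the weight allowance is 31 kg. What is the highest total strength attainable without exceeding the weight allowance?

75

V has the best ratio (11/4); taking only V gives at most 5×11 = 55 (stopped by the supply cap of 5).
Mixing does better — 5×V and 2×N: weight 28 ≤ 31, strength 5·11 + 2·10 = 75.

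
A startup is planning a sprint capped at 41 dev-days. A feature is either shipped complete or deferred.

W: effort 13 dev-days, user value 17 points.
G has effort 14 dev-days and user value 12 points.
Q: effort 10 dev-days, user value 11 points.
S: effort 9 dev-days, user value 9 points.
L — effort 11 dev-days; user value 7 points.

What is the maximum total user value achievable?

40

Take W, G, and Q: effort 13 + 14 + 10 = 37 ≤ 41, user value 17 + 12 + 11 = 40.
No other feasible combination does better.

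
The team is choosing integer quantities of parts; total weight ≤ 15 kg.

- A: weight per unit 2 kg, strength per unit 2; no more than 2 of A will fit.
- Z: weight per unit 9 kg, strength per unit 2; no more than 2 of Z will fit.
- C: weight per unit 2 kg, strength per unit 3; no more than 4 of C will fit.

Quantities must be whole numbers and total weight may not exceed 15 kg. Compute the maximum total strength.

C has the best ratio (3/2); taking only C gives at most 4×3 = 12 (stopped by the supply cap of 4).
Mixing does better — 2×A and 4×C: weight 12 ≤ 15, strength 2·2 + 4·3 = 16.

16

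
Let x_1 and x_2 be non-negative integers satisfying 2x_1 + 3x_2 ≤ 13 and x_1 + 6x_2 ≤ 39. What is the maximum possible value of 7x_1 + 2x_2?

The continuous relaxation peaks at (6.5, 0) with value 45.50; rounding to a feasible lattice point costs some objective.
(x_1,x_2)=(6,0) is feasible, giving 42.
(x_1,x_2)=(5,1) is feasible, giving 37.
The best lattice point is (6,0), giving 42.

42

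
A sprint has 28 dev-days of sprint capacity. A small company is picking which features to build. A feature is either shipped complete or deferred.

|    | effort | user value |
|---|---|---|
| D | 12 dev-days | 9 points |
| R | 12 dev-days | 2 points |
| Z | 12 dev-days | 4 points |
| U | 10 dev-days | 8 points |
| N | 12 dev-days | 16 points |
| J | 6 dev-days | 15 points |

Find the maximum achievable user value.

39

U + N + J: effort 10 + 12 + 6 = 28 ≤ 28, user value 8 + 16 + 15 = 39.
D + U + J: effort 12 + 10 + 6 = 28 ≤ 28, user value 9 + 8 + 15 = 32.
Best is U, N, and J with total user value 39.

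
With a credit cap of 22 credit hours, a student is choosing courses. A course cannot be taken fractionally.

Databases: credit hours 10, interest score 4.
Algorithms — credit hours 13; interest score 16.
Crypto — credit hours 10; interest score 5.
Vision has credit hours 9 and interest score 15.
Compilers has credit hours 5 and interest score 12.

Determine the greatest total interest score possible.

31

Take Algorithms and Vision: credit hours 13 + 9 = 22 ≤ 22, interest score 16 + 15 = 31.
No other feasible combination does better.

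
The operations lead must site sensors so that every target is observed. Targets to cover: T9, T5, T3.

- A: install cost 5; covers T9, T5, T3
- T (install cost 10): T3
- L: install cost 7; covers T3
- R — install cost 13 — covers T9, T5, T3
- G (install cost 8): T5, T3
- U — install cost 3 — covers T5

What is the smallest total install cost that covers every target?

5

This is a weighted set-cover instance.
A alone covers T9, T5, T3 — every target.
Total install cost: 5.
No cover costs less than 5.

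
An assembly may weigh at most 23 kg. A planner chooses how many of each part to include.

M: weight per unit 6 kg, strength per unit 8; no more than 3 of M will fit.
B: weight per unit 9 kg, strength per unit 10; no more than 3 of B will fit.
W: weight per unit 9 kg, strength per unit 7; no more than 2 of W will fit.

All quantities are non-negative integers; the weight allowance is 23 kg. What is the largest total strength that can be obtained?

26

2×M and 1×B: weight 21 ≤ 23, strength 2·8 + 1·10 = 26.
3×M: weight 18 ≤ 23, strength 3·8 = 24.
Best is 26.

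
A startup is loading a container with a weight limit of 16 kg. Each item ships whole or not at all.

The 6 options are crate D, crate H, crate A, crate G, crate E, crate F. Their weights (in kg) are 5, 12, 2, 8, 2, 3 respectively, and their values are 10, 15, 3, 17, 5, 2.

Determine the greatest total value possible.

This is a 0-1 knapsack instance.
Allowing fractional choices, the relaxed optimum would be about 33.5, but items are indivisible.
crate D + crate G + crate E: weight 5 + 8 + 2 = 15 ≤ 16, value 10 + 17 + 5 = 32.
crate D + crate A + crate G: weight 5 + 2 + 8 = 15 ≤ 16, value 10 + 3 + 17 = 30.
Best is crate D, crate G, and crate E with total value 32.

32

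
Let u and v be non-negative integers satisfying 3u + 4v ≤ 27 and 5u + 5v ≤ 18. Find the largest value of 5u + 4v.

(u,v)=(3,0) is feasible, giving 15.
(u,v)=(2,1) is feasible, giving 14.
(u,v)=(2,0) is feasible, giving 10.
The best lattice point is (3,0), giving 15.

15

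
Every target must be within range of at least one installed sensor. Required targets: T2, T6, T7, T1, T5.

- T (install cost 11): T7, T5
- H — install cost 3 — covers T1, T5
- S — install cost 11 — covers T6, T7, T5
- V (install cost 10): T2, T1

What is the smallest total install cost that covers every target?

The greedy cost-per-new-target heuristic would pick H, S, and V for 24, but a cheaper cover exists.
Choose S and V: together they cover T2, T6, T7, T1, T5 — every target.
Total install cost: 11 + 10 = 21.
No cover costs less than 21.

21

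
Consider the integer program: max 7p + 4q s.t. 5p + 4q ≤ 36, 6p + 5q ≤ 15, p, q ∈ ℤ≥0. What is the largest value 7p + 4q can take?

(p,q)=(2,0): 5·2+4·0=10≤36, 6·2+5·0=12≤15, objective 14.
(p,q)=(1,1): 5·1+4·1=9≤36, 6·1+5·1=11≤15, objective 11.
(p,q)=(1,0): 5·1+4·0=5≤36, 6·1+5·0=6≤15, objective 7.
Maximum is 14 at (p,q)=(2,0).

14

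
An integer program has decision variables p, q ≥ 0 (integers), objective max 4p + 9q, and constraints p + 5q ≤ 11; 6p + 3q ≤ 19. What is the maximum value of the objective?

Relaxing integrality, the LP optimum is 24.85 at (p,q) = (2.3, 1.74), which is not an integer point.
(p,q)=(1,2): 1·1+5·2=11≤11, 6·1+3·2=12≤19, objective 22.
(p,q)=(0,2): 1·0+5·2=10≤11, 6·0+3·2=6≤19, objective 18.
(p,q)=(2,1): 1·2+5·1=7≤11, 6·2+3·1=15≤19, objective 17.
(p,q)=(1,1): 1·1+5·1=6≤11, 6·1+3·1=9≤19, objective 13.
Maximum is 22 at (p,q)=(1,2).

22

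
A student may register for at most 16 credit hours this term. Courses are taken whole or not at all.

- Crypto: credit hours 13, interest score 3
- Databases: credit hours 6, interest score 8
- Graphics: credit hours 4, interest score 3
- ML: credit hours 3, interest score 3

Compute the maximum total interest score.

Databases + Graphics: credit hours 6 + 4 = 10 ≤ 16, interest score 8 + 3 = 11.
Databases + ML: credit hours 6 + 3 = 9 ≤ 16, interest score 8 + 3 = 11.
Databases + Graphics + ML: credit hours 6 + 4 + 3 = 13 ≤ 16, interest score 8 + 3 + 3 = 14.
Best is Databases, Graphics, and ML with total interest score 14.

14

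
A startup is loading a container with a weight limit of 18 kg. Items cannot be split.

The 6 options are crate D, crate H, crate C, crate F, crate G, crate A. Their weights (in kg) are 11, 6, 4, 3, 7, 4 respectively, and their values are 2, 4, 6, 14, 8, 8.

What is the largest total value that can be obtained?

36

Take crate C, crate F, crate G, and crate A: weight 4 + 3 + 7 + 4 = 18 ≤ 18, value 6 + 14 + 8 + 8 = 36.
No other feasible combination does better.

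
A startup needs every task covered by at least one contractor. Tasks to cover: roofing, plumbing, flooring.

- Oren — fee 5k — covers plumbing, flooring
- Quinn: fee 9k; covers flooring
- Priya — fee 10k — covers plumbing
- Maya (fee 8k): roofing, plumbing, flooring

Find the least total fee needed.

8

The greedy cost-per-new-task heuristic would pick Oren and Maya for 13, but a cheaper cover exists.
Maya alone covers roofing, plumbing, flooring — every task.
Total fee: 8.
No cover costs less than 8.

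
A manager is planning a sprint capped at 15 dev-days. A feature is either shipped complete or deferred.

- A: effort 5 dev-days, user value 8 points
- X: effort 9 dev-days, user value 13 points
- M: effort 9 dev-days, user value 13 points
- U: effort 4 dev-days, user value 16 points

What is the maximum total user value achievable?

29

M + U: effort 9 + 4 = 13 ≤ 15, user value 13 + 16 = 29.
X + U: effort 9 + 4 = 13 ≤ 15, user value 13 + 16 = 29.
The maximum user value is 29; one optimal choice is X and U.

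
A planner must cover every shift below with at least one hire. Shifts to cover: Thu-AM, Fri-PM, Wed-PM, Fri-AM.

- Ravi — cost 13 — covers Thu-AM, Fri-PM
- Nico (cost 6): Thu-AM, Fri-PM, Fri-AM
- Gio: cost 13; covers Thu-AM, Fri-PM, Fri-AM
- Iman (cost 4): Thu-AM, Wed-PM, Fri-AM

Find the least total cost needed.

10

Choose Nico and Iman: together they cover Thu-AM, Fri-PM, Wed-PM, Fri-AM — every shift.
Total cost: 6 + 4 = 10.
No cover costs less than 10.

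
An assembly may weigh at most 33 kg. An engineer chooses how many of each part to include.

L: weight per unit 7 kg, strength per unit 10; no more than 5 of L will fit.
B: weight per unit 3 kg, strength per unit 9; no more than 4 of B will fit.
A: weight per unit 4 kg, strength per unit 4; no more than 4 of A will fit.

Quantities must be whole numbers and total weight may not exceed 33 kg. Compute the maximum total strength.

66

B has the best ratio (9/3); taking only B gives at most 4×9 = 36 (stopped by the supply cap of 4).
Mixing does better — 3×L and 4×B: weight 33 ≤ 33, strength 3·10 + 4·9 = 66.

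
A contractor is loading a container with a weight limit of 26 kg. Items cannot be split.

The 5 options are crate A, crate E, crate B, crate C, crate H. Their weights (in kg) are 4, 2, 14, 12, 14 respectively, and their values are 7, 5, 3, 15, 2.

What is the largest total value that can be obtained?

27

Take crate A, crate E, and crate C: weight 4 + 2 + 12 = 18 ≤ 26, value 7 + 5 + 15 = 27.
No other feasible combination does better.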